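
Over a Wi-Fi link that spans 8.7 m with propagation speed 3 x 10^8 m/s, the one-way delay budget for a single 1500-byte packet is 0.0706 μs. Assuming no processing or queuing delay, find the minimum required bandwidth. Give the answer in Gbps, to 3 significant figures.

L = 12000 bits.
Propagation delay = 8.7 / 300000000 = 0.029 μs.
Transmission budget = 0.0706 − 0.029 = 0.0416 μs.
R ≥ L / t_tx = 12000 bits / 4.16e-08 s = 288 Gbps.

288 Gbps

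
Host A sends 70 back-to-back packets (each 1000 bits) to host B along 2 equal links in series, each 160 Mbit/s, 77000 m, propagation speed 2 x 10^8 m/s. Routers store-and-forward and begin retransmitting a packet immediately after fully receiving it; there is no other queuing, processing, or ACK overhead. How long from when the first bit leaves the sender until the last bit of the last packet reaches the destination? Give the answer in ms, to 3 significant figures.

1.21 ms

Per-hop transmission t_tx = L/R = 1000/160000000 = 0.00625 ms.
Per-hop propagation t_prop = 77000/200000000 = 0.385 ms.
Pipeline fill: first packet needs 2·t_tx to clear all hops; remaining 69 packets each add one t_tx.
Total = (2+70-1)·t_tx + 2·t_prop = 71·0.00625 + 2·0.385 = 1.21 ms.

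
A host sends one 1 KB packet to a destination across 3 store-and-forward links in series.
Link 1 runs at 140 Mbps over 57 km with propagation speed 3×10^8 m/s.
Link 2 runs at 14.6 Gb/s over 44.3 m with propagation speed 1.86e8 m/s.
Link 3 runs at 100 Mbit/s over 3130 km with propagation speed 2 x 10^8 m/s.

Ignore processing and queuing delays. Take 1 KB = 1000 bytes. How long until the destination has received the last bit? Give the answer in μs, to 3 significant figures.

16000 μs

L = 8000 bits.
Transmission delays (L/R per hop): 57.1429, 0.547945, 80 μs; sum = 137.691 μs.
Propagation delays (d/s per hop): 190, 0.238172, 15650 μs; sum = 15840.2 μs.
End-to-end = 16000 μs.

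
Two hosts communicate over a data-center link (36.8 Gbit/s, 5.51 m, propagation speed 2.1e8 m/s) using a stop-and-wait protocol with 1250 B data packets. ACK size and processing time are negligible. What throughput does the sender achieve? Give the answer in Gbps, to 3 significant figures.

t_tx = L/R = 10000/36800000000 = 2.71739e-07 s.
t_prop = 5.51/210000000 = 2.62381e-08 s; RTT = 5.24762e-08 s.
Cycle = t_tx + RTT = 3.24215e-07 s.
Throughput = L / cycle = 10000 / 3.24215e-07 = 30.8 Gbps.

30.8 Gbps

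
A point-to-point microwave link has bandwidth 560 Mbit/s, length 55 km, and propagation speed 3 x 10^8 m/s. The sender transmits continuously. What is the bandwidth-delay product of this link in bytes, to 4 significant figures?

12830 bytes

Propagation delay = 55000 / 300000000 = 0.000183333 s.
BDP = R × t_prop = 560000000 × 0.000183333 = 102667 bits.
In bytes: 102667/8 = 12830 bytes.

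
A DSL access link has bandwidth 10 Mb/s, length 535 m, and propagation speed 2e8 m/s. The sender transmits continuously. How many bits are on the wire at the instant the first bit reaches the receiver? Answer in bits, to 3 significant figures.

Propagation delay = 535 / 200000000 = 2.675e-06 s.
BDP = R × t_prop = 10000000 × 2.675e-06 = 26.75 bits.

26.8 bits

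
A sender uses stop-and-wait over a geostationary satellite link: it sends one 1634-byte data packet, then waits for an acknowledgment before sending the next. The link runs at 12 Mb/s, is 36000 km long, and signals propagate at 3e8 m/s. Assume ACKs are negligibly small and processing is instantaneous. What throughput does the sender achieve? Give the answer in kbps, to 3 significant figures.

t_tx = L/R = 13072/12000000 = 0.00108933 s.
t_prop = 36000000/300000000 = 0.12 s; RTT = 0.24 s.
Cycle = t_tx + RTT = 0.241089 s.
Throughput = L / cycle = 13072 / 0.241089 = 54.2 kbps.

54.2 kbps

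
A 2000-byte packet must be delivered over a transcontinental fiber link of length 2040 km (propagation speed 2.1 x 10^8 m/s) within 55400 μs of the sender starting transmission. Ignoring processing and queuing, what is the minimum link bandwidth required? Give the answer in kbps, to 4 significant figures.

L = 16000 bits.
Propagation delay = 2040000 / 210000000 = 9714.29 μs.
Transmission budget = 55400 − 9714.29 = 45685.7 μs.
R ≥ L / t_tx = 16000 bits / 0.0456857 s = 350.2 kbps.

350.2 kbps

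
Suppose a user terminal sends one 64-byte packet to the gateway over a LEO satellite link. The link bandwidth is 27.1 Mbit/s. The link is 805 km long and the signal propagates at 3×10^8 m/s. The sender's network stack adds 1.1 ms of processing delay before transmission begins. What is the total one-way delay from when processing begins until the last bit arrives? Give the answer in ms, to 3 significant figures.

L = 64 × 8 = 512 bits.
Transmission delay = L/R = 512 / 27100000 = 0.018893 ms.
Propagation delay = d/s = 805000 m / 300000000 m/s = 2.68333 ms.
Plus processing delay 1.1 ms = 1.1 ms.
Total = 3.80 ms.

3.80 ms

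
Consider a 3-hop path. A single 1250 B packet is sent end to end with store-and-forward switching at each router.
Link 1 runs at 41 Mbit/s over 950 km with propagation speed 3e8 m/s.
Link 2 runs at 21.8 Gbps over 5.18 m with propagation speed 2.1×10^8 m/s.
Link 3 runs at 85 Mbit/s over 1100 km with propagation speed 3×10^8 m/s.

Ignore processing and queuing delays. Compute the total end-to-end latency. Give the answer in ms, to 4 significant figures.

L = 1250 × 8 = 10000 bits.
Transmission delays (L/R per hop): 0.243902, 0.000458716, 0.117647 ms; sum = 0.362008 ms.
Propagation delays (d/s per hop): 3.16667, 2.46667e-05, 3.66667 ms; sum = 6.83336 ms.
End-to-end = 7.195 ms.

7.195 ms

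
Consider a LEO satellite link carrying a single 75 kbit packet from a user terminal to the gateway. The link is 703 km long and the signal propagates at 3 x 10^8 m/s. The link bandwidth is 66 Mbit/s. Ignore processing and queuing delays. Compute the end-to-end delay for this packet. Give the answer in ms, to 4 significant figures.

3.480 ms

L = 75000 bits.
Transmission delay = L/R = 75000 / 66000000 = 1.13636 ms.
Propagation delay = d/s = 703000 m / 300000000 m/s = 2.34333 ms.
Total = 3.480 ms.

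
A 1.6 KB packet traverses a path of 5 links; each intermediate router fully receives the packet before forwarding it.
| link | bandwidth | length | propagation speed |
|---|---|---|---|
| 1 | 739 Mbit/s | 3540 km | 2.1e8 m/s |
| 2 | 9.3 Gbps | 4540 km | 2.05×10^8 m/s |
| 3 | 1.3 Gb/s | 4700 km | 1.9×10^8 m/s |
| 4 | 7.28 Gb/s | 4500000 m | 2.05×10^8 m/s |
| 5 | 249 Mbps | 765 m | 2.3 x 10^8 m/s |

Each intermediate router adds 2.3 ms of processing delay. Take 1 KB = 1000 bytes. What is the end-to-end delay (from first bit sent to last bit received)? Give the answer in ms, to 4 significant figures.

94.98 ms

L = 12800 bits.
Transmission delays (L/R per hop): 0.0173207, 0.00137634, 0.00984615, 0.00175824, 0.0514056 ms; sum = 0.0817071 ms.
Propagation delays (d/s per hop): 16.8571, 22.1463, 24.7368, 21.9512, 0.00332609 ms; sum = 85.6949 ms.
Processing at 4 router(s): 4 × 2.3 ms = 9.2 ms.
End-to-end = 94.98 ms.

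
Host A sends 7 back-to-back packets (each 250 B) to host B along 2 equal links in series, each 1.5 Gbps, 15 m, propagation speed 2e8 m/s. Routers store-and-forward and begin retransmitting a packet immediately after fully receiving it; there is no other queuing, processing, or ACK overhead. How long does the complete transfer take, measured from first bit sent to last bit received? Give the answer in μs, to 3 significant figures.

10.8 μs

Per-hop transmission t_tx = L/R = 2000/1500000000 = 1.33333 μs.
Per-hop propagation t_prop = 15/200000000 = 0.075 μs.
Pipeline fill: first packet needs 2·t_tx to clear all hops; remaining 6 packets each add one t_tx.
Total = (2+7-1)·t_tx + 2·t_prop = 8·1.33333 + 2·0.075 = 10.8 μs.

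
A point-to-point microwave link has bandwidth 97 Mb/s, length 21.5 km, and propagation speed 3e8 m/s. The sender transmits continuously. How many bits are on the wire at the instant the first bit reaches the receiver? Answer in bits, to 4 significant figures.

Propagation delay = 21500 / 300000000 = 7.16667e-05 s.
BDP = R × t_prop = 97000000 × 7.16667e-05 = 6951.67 bits.

6952 bits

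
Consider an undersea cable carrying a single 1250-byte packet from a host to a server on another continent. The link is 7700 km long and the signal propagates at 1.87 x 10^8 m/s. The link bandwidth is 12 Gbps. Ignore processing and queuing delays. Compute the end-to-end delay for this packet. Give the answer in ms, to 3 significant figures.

L = 1250 × 8 = 10000 bits.
Transmission delay = L/R = 10000 / 12000000000 = 0.000833333 ms.
Propagation delay = d/s = 7700000 m / 187000000 m/s = 41.1765 ms.
Total = 41.2 ms.

41.2 ms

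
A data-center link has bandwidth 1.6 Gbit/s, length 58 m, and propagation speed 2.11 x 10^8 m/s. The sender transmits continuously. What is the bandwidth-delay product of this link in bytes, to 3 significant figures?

55.0 bytes

Propagation delay = 58 / 211000000 = 2.74882e-07 s.
BDP = R × t_prop = 1600000000 × 2.74882e-07 = 439.81 bits.
In bytes: 439.81/8 = 55.0 bytes.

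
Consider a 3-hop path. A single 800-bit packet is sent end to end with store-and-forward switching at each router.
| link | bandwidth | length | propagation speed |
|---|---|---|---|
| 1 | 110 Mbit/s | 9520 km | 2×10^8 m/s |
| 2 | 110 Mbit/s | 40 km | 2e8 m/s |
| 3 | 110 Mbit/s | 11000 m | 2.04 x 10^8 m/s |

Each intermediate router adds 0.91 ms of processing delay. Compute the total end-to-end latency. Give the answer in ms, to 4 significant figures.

Transmission delay per hop = L/R = 800/110000000 = 0.00727273 ms; 3 hops → 0.0218182 ms.
Propagation delays (d/s per hop): 47.6, 0.2, 0.0539216 ms; sum = 47.8539 ms.
Processing at 2 router(s): 2 × 0.91 ms = 1.82 ms.
End-to-end = 49.70 ms.

49.70 ms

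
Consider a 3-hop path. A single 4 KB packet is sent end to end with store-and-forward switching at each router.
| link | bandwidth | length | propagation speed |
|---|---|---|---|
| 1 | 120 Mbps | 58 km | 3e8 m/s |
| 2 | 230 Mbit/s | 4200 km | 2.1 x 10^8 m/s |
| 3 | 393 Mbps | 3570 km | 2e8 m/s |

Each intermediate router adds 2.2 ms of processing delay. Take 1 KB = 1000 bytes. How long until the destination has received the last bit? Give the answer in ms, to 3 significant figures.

L = 32000 bits.
Transmission delays (L/R per hop): 0.266667, 0.13913, 0.0814249 ms; sum = 0.487222 ms.
Propagation delays (d/s per hop): 0.193333, 20, 17.85 ms; sum = 38.0433 ms.
Processing at 2 router(s): 2 × 2.2 ms = 4.4 ms.
End-to-end = 42.9 ms.

42.9 ms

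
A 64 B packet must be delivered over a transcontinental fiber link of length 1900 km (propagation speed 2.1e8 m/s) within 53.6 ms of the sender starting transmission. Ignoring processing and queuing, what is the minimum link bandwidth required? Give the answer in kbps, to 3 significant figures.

11.5 kbps

L = 512 bits.
Propagation delay = 1900000 / 210000000 = 9.04762 ms.
Transmission budget = 53.6 − 9.04762 = 44.5524 ms.
R ≥ L / t_tx = 512 bits / 0.0445524 s = 11.5 kbps.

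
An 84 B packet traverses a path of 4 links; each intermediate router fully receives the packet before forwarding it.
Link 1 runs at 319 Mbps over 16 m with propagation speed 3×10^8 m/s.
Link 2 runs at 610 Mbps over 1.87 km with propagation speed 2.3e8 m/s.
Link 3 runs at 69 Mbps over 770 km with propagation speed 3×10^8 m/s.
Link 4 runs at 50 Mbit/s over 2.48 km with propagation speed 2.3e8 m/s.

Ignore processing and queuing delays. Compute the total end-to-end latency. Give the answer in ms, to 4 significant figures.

L = 84 × 8 = 672 bits.
Transmission delays (L/R per hop): 0.00210658, 0.00110164, 0.00973913, 0.01344 ms; sum = 0.0263874 ms.
Propagation delays (d/s per hop): 5.33333e-05, 0.00813043, 2.56667, 0.0107826 ms; sum = 2.58563 ms.
End-to-end = 2.612 ms.

2.612 ms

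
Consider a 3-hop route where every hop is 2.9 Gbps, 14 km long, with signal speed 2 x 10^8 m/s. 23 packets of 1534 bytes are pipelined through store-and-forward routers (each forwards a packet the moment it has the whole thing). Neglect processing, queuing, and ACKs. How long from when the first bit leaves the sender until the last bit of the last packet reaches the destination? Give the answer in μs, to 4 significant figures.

Per-hop transmission t_tx = L/R = 12272/2900000000 = 4.23172 μs.
Per-hop propagation t_prop = 14000/200000000 = 70 μs.
Pipeline fill: first packet needs 3·t_tx to clear all hops; remaining 22 packets each add one t_tx.
Total = (3+23-1)·t_tx + 3·t_prop = 25·4.23172 + 3·70 = 315.8 μs.

315.8 μs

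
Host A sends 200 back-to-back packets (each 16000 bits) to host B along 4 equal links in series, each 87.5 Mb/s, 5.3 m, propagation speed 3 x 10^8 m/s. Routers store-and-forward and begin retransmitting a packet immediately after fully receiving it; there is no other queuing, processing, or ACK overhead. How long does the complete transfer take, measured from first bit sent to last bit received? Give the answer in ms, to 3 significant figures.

37.1 ms

Per-hop transmission t_tx = L/R = 16000/87500000 = 0.182857 ms.
Per-hop propagation t_prop = 5.3/300000000 = 1.76667e-05 ms.
Pipeline fill: first packet needs 4·t_tx to clear all hops; remaining 199 packets each add one t_tx.
Total = (4+200-1)·t_tx + 4·t_prop = 203·0.182857 + 4·1.76667e-05 = 37.1 ms.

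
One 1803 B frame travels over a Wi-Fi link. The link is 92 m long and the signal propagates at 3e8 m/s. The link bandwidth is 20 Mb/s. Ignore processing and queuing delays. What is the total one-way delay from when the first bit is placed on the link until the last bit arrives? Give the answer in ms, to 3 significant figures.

L = 1803 × 8 = 14424 bits.
Transmission delay = L/R = 14424 / 20000000 = 0.7212 ms.
Propagation delay = d/s = 92 m / 300000000 m/s = 0.000306667 ms.
Total = 0.722 ms.

0.722 ms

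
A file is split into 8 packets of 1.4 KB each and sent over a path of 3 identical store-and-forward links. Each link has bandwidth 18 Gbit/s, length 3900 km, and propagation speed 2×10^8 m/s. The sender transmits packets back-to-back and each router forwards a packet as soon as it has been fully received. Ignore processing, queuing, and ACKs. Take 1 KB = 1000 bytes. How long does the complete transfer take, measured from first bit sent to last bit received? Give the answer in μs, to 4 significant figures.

Per-hop transmission t_tx = L/R = 11200/18000000000 = 0.622222 μs.
Per-hop propagation t_prop = 3900000/200000000 = 19500 μs.
Pipeline fill: first packet needs 3·t_tx to clear all hops; remaining 7 packets each add one t_tx.
Total = (3+8-1)·t_tx + 3·t_prop = 10·0.622222 + 3·19500 = 58510 μs.

58510 μs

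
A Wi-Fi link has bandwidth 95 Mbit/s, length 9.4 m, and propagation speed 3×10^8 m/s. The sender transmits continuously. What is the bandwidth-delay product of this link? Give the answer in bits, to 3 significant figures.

Propagation delay = 9.4 / 300000000 = 3.13333e-08 s.
BDP = R × t_prop = 95000000 × 3.13333e-08 = 2.97667 bits.

2.98 bits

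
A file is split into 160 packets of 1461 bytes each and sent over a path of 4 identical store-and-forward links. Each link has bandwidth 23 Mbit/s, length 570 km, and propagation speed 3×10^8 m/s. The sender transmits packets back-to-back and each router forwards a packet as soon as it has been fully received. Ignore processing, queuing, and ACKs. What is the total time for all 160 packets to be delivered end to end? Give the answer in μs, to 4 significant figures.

90430 μs

Per-hop transmission t_tx = L/R = 11688/23000000 = 508.174 μs.
Per-hop propagation t_prop = 570000/300000000 = 1900 μs.
Pipeline fill: first packet needs 4·t_tx to clear all hops; remaining 159 packets each add one t_tx.
Total = (4+160-1)·t_tx + 4·t_prop = 163·508.174 + 4·1900 = 90430 μs.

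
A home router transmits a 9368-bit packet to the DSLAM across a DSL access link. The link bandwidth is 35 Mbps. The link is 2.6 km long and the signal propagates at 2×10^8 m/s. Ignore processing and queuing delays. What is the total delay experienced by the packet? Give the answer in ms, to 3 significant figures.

0.281 ms

Transmission delay = L/R = 9368 / 35000000 = 0.267657 ms.
Propagation delay = d/s = 2600 m / 200000000 m/s = 0.013 ms.
Total = 0.281 ms.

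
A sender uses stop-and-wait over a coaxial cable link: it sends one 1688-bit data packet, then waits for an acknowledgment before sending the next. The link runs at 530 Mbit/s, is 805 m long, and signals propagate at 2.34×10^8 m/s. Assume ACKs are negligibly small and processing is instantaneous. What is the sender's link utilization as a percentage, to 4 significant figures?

31.64 %

t_tx = L/R = 1688/530000000 = 3.18491e-06 s.
t_prop = 805/234000000 = 3.44017e-06 s; RTT = 6.88034e-06 s.
Cycle = t_tx + RTT = 1.00652e-05 s.
Utilization = t_tx / cycle = 3.18491e-06/1.00652e-05 = 31.64 %.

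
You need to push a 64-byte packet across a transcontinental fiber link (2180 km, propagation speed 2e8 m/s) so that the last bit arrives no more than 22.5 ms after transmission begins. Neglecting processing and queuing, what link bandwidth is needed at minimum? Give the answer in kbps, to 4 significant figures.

L = 512 bits.
Propagation delay = 2180000 / 200000000 = 10.9 ms.
Transmission budget = 22.5 − 10.9 = 11.6 ms.
R ≥ L / t_tx = 512 bits / 0.0116 s = 44.14 kbps.

44.14 kbps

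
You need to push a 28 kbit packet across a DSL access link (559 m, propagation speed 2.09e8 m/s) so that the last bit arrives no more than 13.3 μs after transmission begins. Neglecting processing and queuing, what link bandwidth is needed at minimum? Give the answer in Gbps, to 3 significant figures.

Propagation delay = 559 / 209000000 = 2.67464 μs.
Transmission budget = 13.3 − 2.67464 = 10.6254 μs.
R ≥ L / t_tx = 28000 bits / 1.06254e-05 s = 2.64 Gbps.

2.64 Gbps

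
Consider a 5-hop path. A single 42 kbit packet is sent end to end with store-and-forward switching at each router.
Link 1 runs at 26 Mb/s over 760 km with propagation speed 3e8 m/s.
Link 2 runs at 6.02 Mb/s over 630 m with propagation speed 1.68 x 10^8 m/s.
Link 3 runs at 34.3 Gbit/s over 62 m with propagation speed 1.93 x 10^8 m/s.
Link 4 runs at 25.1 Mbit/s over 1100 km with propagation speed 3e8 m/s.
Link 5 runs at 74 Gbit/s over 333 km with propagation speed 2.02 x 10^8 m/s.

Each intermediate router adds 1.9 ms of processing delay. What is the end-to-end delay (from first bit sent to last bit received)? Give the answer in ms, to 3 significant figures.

L = 42000 bits.
Transmission delays (L/R per hop): 1.61538, 6.97674, 0.00122449, 1.67331, 0.000567568 ms; sum = 10.2672 ms.
Propagation delays (d/s per hop): 2.53333, 0.00375, 0.000321244, 3.66667, 1.64851 ms; sum = 7.85259 ms.
Processing at 4 router(s): 4 × 1.9 ms = 7.6 ms.
End-to-end = 25.7 ms.

25.7 ms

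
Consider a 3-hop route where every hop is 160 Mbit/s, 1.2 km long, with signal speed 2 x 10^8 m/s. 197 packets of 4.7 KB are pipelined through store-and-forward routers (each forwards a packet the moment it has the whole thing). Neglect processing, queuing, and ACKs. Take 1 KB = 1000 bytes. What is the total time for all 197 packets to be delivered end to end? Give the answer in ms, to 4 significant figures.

Per-hop transmission t_tx = L/R = 37600/160000000 = 0.235 ms.
Per-hop propagation t_prop = 1200/200000000 = 0.006 ms.
Pipeline fill: first packet needs 3·t_tx to clear all hops; remaining 196 packets each add one t_tx.
Total = (3+197-1)·t_tx + 3·t_prop = 199·0.235 + 3·0.006 = 46.78 ms.

46.78 ms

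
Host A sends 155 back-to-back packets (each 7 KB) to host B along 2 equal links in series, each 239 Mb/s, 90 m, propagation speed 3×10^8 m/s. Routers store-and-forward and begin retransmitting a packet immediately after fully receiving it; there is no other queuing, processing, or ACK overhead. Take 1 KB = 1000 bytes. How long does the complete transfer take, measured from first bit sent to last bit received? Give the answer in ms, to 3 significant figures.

36.6 ms

Per-hop transmission t_tx = L/R = 56000/239000000 = 0.23431 ms.
Per-hop propagation t_prop = 90/300000000 = 0.0003 ms.
Pipeline fill: first packet needs 2·t_tx to clear all hops; remaining 154 packets each add one t_tx.
Total = (2+155-1)·t_tx + 2·t_prop = 156·0.23431 + 2·0.0003 = 36.6 ms.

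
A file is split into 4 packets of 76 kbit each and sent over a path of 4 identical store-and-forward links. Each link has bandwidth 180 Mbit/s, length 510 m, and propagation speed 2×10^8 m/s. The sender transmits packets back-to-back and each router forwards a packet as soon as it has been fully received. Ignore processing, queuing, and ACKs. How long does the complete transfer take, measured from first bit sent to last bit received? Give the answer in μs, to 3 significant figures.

2970 μs

Per-hop transmission t_tx = L/R = 76000/180000000 = 422.222 μs.
Per-hop propagation t_prop = 510/200000000 = 2.55 μs.
Pipeline fill: first packet needs 4·t_tx to clear all hops; remaining 3 packets each add one t_tx.
Total = (4+4-1)·t_tx + 4·t_prop = 7·422.222 + 4·2.55 = 2970 μs.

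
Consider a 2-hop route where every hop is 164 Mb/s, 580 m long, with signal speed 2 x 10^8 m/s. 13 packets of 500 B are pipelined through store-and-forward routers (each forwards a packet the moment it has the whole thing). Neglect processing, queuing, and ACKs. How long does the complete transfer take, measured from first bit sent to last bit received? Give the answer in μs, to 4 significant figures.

347.3 μs

Per-hop transmission t_tx = L/R = 4000/164000000 = 24.3902 μs.
Per-hop propagation t_prop = 580/200000000 = 2.9 μs.
Pipeline fill: first packet needs 2·t_tx to clear all hops; remaining 12 packets each add one t_tx.
Total = (2+13-1)·t_tx + 2·t_prop = 14·24.3902 + 2·2.9 = 347.3 μs.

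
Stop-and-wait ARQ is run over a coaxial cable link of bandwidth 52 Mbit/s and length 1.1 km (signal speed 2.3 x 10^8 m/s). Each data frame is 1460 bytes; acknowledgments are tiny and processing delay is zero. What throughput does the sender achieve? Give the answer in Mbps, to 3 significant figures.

49.9 Mbps

t_tx = L/R = 11680/52000000 = 0.000224615 s.
t_prop = 1100/2.3e+08 = 4.78261e-06 s; RTT = 9.56522e-06 s.
Cycle = t_tx + RTT = 0.000234181 s.
Throughput = L / cycle = 11680 / 0.000234181 = 49.9 Mbps.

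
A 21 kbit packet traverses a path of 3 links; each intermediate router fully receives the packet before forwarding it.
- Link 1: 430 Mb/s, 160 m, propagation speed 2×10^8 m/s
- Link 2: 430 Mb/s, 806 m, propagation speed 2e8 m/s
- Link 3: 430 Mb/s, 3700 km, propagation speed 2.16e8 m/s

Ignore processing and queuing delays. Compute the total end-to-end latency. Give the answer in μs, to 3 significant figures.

17300 μs

L = 21000 bits.
Transmission delay per hop = L/R = 21000/430000000 = 48.8372 μs; 3 hops → 146.512 μs.
Propagation delays (d/s per hop): 0.8, 4.03, 17129.6 μs; sum = 17134.5 μs.
End-to-end = 17300 μs.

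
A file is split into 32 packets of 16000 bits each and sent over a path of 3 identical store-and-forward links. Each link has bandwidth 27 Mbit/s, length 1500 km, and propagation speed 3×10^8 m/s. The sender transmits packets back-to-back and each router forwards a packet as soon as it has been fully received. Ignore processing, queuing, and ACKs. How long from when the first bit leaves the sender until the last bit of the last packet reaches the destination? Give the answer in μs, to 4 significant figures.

Per-hop transmission t_tx = L/R = 16000/27000000 = 592.593 μs.
Per-hop propagation t_prop = 1500000/300000000 = 5000 μs.
Pipeline fill: first packet needs 3·t_tx to clear all hops; remaining 31 packets each add one t_tx.
Total = (3+32-1)·t_tx + 3·t_prop = 34·592.593 + 3·5000 = 35150 μs.

35150 μs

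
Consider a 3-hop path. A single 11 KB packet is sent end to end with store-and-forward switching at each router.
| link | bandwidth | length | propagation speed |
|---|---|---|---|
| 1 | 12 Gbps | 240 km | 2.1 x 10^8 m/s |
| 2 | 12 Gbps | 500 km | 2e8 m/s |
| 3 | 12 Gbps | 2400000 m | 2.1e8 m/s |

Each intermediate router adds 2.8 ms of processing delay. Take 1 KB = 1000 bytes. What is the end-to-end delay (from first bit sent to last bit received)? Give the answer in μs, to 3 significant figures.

20700 μs

L = 88000 bits.
Transmission delay per hop = L/R = 88000/12000000000 = 7.33333 μs; 3 hops → 22 μs.
Propagation delays (d/s per hop): 1142.86, 2500, 11428.6 μs; sum = 15071.4 μs.
Processing at 2 router(s): 2 × 2.8 ms = 5600 μs.
End-to-end = 20700 μs.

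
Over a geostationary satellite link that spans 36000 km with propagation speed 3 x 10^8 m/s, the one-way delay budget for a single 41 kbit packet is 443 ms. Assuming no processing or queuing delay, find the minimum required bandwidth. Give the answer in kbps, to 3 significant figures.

Propagation delay = 36000000 / 300000000 = 120 ms.
Transmission budget = 443 − 120 = 323 ms.
R ≥ L / t_tx = 41000 bits / 0.323 s = 127 kbps.

127 kbps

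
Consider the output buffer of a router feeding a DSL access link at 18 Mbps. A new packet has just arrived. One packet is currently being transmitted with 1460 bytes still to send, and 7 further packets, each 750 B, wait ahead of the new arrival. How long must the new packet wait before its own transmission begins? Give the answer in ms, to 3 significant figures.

2.98 ms

Each queued packet: L/R = 6000/18000000 = 0.333333 ms.
7 queued → 2.33333 ms.
Plus remaining 11680 bits of current packet: 0.648889 ms.
Queuing delay = 2.98 ms.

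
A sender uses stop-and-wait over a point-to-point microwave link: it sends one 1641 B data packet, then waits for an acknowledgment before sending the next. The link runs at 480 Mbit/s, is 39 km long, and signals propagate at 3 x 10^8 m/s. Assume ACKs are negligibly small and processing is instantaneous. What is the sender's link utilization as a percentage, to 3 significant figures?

t_tx = L/R = 13128/480000000 = 2.735e-05 s.
t_prop = 39000/300000000 = 0.00013 s; RTT = 0.00026 s.
Cycle = t_tx + RTT = 0.00028735 s.
Utilization = t_tx / cycle = 2.735e-05/0.00028735 = 9.52 %.

9.52 %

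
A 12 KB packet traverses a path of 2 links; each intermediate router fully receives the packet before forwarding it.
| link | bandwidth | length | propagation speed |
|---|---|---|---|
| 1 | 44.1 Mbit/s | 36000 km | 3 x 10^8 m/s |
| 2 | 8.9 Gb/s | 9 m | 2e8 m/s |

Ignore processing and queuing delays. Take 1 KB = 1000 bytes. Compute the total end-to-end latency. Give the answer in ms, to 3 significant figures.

122 ms

L = 96000 bits.
Transmission delays (L/R per hop): 2.17687, 0.0107865 ms; sum = 2.18766 ms.
Propagation delays (d/s per hop): 120, 4.5e-05 ms; sum = 120 ms.
End-to-end = 122 ms.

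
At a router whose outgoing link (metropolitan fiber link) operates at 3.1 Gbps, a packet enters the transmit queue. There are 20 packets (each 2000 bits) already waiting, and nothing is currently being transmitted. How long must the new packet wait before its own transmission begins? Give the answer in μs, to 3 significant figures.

12.9 μs

Each queued packet: L/R = 2000/3100000000 = 0.645161 μs.
20 queued → 12.9032 μs.
Queuing delay = 12.9 μs.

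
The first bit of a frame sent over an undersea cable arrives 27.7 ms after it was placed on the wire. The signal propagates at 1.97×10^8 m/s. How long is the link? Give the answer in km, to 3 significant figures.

d = s × t_prop = 197000000 × 0.0277 = 5460 km.

5460 km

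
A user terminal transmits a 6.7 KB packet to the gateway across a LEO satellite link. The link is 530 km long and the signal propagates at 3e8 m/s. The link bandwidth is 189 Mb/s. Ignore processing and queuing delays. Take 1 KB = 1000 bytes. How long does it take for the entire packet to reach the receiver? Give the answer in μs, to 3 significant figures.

L = 53600 bits.
Transmission delay = L/R = 53600 / 189000000 = 283.598 μs.
Propagation delay = d/s = 530000 m / 300000000 m/s = 1766.67 μs.
Total = 2050 μs.

2050 μs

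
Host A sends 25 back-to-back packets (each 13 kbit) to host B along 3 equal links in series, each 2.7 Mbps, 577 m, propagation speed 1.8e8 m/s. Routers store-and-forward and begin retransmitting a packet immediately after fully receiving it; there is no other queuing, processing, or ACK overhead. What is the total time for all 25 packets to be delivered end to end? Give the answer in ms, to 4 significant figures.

Per-hop transmission t_tx = L/R = 13000/2700000 = 4.81481 ms.
Per-hop propagation t_prop = 577/180000000 = 0.00320556 ms.
Pipeline fill: first packet needs 3·t_tx to clear all hops; remaining 24 packets each add one t_tx.
Total = (3+25-1)·t_tx + 3·t_prop = 27·4.81481 + 3·0.00320556 = 130.0 ms.

130.0 ms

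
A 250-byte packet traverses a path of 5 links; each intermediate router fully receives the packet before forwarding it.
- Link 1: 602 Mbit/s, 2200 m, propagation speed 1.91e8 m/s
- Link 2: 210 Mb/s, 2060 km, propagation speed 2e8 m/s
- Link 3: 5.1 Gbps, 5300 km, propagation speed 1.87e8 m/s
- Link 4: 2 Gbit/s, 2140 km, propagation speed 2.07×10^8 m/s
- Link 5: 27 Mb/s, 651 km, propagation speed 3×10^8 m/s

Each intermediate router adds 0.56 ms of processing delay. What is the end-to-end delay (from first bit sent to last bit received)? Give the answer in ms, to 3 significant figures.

53.5 ms

L = 250 × 8 = 2000 bits.
Transmission delays (L/R per hop): 0.00332226, 0.00952381, 0.000392157, 0.001, 0.0740741 ms; sum = 0.0883123 ms.
Propagation delays (d/s per hop): 0.0115183, 10.3, 28.3422, 10.3382, 2.17 ms; sum = 51.1619 ms.
Processing at 4 router(s): 4 × 0.56 ms = 2.24 ms.
End-to-end = 53.5 ms.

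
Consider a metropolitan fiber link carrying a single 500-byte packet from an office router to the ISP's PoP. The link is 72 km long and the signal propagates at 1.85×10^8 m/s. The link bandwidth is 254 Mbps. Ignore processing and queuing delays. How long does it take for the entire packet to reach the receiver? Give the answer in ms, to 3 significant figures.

L = 500 × 8 = 4000 bits.
Transmission delay = L/R = 4000 / 254000000 = 0.015748 ms.
Propagation delay = d/s = 72000 m / 185000000 m/s = 0.389189 ms.
Total = 0.405 ms.

0.405 ms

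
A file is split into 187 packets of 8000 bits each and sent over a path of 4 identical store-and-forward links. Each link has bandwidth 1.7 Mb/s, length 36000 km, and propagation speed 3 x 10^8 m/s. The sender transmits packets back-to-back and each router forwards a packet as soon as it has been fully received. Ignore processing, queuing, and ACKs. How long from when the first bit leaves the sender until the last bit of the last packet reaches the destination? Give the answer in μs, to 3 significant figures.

Per-hop transmission t_tx = L/R = 8000/1700000 = 4705.88 μs.
Per-hop propagation t_prop = 36000000/300000000 = 120000 μs.
Pipeline fill: first packet needs 4·t_tx to clear all hops; remaining 186 packets each add one t_tx.
Total = (4+187-1)·t_tx + 4·t_prop = 190·4705.88 + 4·120000 = 1370000 μs.

1370000 μs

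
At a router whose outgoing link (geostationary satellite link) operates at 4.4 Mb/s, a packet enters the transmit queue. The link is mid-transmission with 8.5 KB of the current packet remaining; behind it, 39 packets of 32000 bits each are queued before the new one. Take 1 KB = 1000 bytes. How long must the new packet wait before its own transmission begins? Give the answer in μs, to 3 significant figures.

299000 μs

Each queued packet: L/R = 32000/4400000 = 7272.73 μs.
39 queued → 283636 μs.
Plus remaining 68000 bits of current packet: 15454.5 μs.
Queuing delay = 299000 μs.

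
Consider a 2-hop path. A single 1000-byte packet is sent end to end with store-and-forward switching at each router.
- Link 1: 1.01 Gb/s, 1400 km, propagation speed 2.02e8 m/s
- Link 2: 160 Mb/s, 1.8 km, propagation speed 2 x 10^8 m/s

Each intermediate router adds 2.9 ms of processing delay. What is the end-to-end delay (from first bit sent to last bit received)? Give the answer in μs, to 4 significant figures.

L = 1000 × 8 = 8000 bits.
Transmission delays (L/R per hop): 7.92079, 50 μs; sum = 57.9208 μs.
Propagation delays (d/s per hop): 6930.69, 9 μs; sum = 6939.69 μs.
Processing at 1 router(s): 1 × 2.9 ms = 2900 μs.
End-to-end = 9898 μs.

9898 μs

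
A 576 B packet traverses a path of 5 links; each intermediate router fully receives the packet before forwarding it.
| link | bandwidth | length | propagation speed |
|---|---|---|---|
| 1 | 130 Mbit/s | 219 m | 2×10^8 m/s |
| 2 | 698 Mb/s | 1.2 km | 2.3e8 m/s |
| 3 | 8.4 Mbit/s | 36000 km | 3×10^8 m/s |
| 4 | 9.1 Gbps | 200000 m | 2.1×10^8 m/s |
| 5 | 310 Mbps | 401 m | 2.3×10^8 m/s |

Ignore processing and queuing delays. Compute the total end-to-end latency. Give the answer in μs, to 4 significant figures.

121600 μs

L = 576 × 8 = 4608 bits.
Transmission delays (L/R per hop): 35.4462, 6.60172, 548.571, 0.506374, 14.8645 μs; sum = 605.99 μs.
Propagation delays (d/s per hop): 1.095, 5.21739, 120000, 952.381, 1.74348 μs; sum = 120960 μs.
End-to-end = 121600 μs.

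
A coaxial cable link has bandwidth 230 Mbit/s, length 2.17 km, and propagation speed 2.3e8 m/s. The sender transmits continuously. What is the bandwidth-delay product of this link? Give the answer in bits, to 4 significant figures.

Propagation delay = 2170 / 2.3e+08 = 9.43478e-06 s.
BDP = R × t_prop = 230000000 × 9.43478e-06 = 2170 bits.

2170 bits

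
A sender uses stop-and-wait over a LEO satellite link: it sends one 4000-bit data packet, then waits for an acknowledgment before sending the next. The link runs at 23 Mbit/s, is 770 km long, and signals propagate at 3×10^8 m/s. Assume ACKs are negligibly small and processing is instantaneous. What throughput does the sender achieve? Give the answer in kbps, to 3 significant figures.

754 kbps

t_tx = L/R = 4000/23000000 = 0.000173913 s.
t_prop = 770000/300000000 = 0.00256667 s; RTT = 0.00513333 s.
Cycle = t_tx + RTT = 0.00530725 s.
Throughput = L / cycle = 4000 / 0.00530725 = 754 kbps.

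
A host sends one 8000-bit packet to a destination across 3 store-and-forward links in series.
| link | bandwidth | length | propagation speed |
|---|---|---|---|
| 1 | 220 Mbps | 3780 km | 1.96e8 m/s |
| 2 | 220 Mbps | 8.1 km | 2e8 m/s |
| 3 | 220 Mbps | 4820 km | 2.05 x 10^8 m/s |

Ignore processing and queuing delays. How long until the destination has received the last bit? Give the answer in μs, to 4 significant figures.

Transmission delay per hop = L/R = 8000/220000000 = 36.3636 μs; 3 hops → 109.091 μs.
Propagation delays (d/s per hop): 19285.7, 40.5, 23512.2 μs; sum = 42838.4 μs.
End-to-end = 42950 μs.

42950 μs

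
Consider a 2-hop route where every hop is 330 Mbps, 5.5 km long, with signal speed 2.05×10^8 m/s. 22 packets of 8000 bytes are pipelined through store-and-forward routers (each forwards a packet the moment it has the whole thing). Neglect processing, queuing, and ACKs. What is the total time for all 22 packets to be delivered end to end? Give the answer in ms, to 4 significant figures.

4.514 ms

Per-hop transmission t_tx = L/R = 64000/330000000 = 0.193939 ms.
Per-hop propagation t_prop = 5500/2.05e+08 = 0.0268293 ms.
Pipeline fill: first packet needs 2·t_tx to clear all hops; remaining 21 packets each add one t_tx.
Total = (2+22-1)·t_tx + 2·t_prop = 23·0.193939 + 2·0.0268293 = 4.514 ms.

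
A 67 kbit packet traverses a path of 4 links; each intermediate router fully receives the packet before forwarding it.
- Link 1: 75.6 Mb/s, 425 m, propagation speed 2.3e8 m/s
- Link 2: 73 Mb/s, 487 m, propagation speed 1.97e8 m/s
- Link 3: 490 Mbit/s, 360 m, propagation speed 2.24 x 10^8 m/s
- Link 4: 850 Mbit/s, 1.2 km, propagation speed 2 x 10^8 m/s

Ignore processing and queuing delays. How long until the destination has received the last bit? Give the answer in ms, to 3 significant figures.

2.03 ms

L = 67000 bits.
Transmission delays (L/R per hop): 0.886243, 0.917808, 0.136735, 0.0788235 ms; sum = 2.01961 ms.
Propagation delays (d/s per hop): 0.00184783, 0.00247208, 0.00160714, 0.006 ms; sum = 0.0119271 ms.
End-to-end = 2.03 ms.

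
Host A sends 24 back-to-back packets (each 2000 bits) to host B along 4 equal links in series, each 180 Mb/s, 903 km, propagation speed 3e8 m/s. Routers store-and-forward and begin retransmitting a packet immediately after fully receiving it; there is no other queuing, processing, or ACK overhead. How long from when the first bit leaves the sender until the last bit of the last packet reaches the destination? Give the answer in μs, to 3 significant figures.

Per-hop transmission t_tx = L/R = 2000/180000000 = 11.1111 μs.
Per-hop propagation t_prop = 903000/300000000 = 3010 μs.
Pipeline fill: first packet needs 4·t_tx to clear all hops; remaining 23 packets each add one t_tx.
Total = (4+24-1)·t_tx + 4·t_prop = 27·11.1111 + 4·3010 = 12300 μs.

12300 μs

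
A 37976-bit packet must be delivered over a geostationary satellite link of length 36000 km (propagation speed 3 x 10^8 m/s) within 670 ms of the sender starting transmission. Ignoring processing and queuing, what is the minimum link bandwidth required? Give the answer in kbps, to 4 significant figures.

69.05 kbps

Propagation delay = 36000000 / 300000000 = 120 ms.
Transmission budget = 670 − 120 = 550 ms.
R ≥ L / t_tx = 37976 bits / 0.55 s = 69.05 kbps.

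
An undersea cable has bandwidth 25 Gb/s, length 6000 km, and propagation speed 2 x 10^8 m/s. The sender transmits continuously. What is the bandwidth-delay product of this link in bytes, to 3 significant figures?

Propagation delay = 6000000 / 200000000 = 0.03 s.
BDP = R × t_prop = 25000000000 × 0.03 = 750000000 bits.
In bytes: 750000000/8 = 93800000 bytes.

93800000 bytes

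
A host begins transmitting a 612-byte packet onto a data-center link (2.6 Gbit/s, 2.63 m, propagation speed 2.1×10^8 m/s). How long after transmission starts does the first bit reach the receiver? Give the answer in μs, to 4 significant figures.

0.01252 μs

First bit experiences only propagation delay: d/s = 2.63/210000000 = 0.01252 μs.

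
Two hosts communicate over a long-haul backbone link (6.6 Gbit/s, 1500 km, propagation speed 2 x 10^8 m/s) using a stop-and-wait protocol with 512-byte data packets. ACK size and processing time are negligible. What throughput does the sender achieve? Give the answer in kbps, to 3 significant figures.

273 kbps

t_tx = L/R = 4096/6600000000 = 6.20606e-07 s.
t_prop = 1500000/200000000 = 0.0075 s; RTT = 0.015 s.
Cycle = t_tx + RTT = 0.0150006 s.
Throughput = L / cycle = 4096 / 0.0150006 = 273 kbps.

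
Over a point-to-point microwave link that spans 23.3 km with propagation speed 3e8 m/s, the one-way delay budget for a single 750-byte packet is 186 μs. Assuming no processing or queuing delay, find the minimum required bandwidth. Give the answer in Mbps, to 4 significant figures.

L = 6000 bits.
Propagation delay = 23300 / 300000000 = 77.6667 μs.
Transmission budget = 186 − 77.6667 = 108.333 μs.
R ≥ L / t_tx = 6000 bits / 0.000108333 s = 55.38 Mbps.

55.38 Mbps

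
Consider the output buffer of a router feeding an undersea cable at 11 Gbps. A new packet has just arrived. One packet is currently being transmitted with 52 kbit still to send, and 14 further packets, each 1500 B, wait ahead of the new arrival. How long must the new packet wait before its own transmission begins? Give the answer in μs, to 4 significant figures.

Each queued packet: L/R = 12000/11000000000 = 1.09091 μs.
14 queued → 15.2727 μs.
Plus remaining 52000 bits of current packet: 4.72727 μs.
Queuing delay = 20.00 μs.

20.00 μs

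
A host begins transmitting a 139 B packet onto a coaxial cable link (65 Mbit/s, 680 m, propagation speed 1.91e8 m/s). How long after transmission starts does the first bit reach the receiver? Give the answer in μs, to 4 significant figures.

First bit experiences only propagation delay: d/s = 680/191000000 = 3.560 μs.

3.560 μs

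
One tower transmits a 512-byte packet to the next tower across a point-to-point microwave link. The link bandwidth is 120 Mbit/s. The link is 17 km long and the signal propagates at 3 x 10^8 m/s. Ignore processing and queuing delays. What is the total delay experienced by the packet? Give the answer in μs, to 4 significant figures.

L = 512 × 8 = 4096 bits.
Transmission delay = L/R = 4096 / 120000000 = 34.1333 μs.
Propagation delay = d/s = 17000 m / 300000000 m/s = 56.6667 μs.
Total = 90.80 μs.

90.80 μs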